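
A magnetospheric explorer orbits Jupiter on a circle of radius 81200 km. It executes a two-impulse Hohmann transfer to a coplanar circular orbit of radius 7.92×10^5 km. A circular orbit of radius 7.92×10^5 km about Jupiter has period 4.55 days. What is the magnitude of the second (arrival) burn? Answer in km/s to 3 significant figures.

From Kepler's third law T² = 4π²r³/μ at r = 7.92×10^5 km, T = 4.55 days = 4.55 × 86400 s = 3.9312×10^5 s: μ = 4π²r³/T² = 1.26907×10^8 km³/s².
Transfer-ellipse semi-major axis a_t = (r₁ + r₂)/2 = (81200 + 7.920×10^5)/2 = 4.366×10^5 km.
On the circular orbit at r = 7.920×10^5 km, v_c = √(μ/r) = 12.658 km/s.
Transfer-orbit speed at the same r (vis-viva, a = a_t): v_t = √[μ(2/r − 1/a_t)] = 5.4590 km/s.
Δv₂ = |v_t − v_c| = |5.4590 − 12.658| = 7.199 km/s.

Δv₂ = 7.20 km/s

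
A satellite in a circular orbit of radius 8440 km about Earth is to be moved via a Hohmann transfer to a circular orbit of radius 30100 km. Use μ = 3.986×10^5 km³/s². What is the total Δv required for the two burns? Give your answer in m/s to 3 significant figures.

Transfer-ellipse semi-major axis a_t = (r₁ + r₂)/2 = (8440 + 30100)/2 = 19270 km.
At r₁ the circular-orbit speed is v₁ = √(μ/r₁) = 6.8722 km/s.
On the transfer ellipse at r₁, vis-viva gives v_p = √[μ(2/r₁ − 1/a_t)] = 8.5889 km/s.
First burn Δv₁ = |v_p − v₁| = 1.7167 km/s.
Circular speed at r₂: v₂ = √(μ/r₂) = 3.6390 km/s.
Transfer-orbit speed at r₂: v_a = √[μ(2/r₂ − 1/a_t)] = 2.4083 km/s.
Second burn Δv₂ = |v₂ − v_a| = 1.2307 km/s.
Total Δv = Δv₁ + Δv₂ = 2.947 km/s.

Δv = 2950 m/s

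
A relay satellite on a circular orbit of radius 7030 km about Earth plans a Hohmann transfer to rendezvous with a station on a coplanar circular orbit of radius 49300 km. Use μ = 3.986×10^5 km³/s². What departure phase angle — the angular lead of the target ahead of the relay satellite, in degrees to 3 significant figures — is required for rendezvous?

The Hohmann ellipse has a_t = (r₁ + r₂)/2 = 28165 km.
The half-period of the transfer ellipse is t = π√(a_t³/μ) = 23520 s.
Target angular speed ω₂ = √(μ/r₂³) = 5.768×10^-5 rad/s.
Angle swept by the target during transfer: ω₂·t = 1.3566 rad = 77.73°.
The relay satellite traverses 180° on the transfer ellipse, so the target must lead by 180° − 77.73° = 102°.

φ = 102°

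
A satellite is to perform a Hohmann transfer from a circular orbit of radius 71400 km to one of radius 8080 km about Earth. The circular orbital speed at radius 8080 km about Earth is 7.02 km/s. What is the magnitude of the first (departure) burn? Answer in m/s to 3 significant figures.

Δv₁ = 1300 m/s

From the circular-orbit relation v² = μ/r at r = 8080 km: μ = v²r = (7.02)² × 8080 = 3.98186×10^5 km³/s².
The Hohmann ellipse has a_t = (r₁ + r₂)/2 = 39740 km.
Circular speed at r = 71400 km: v_c = √(μ/r) = 2.362 km/s.
Transfer-orbit speed at the same r (vis-viva, a = a_t): v_t = √[μ(2/r − 1/a_t)] = 1.065 km/s.
Δv₁ = |v_t − v_c| = |1.065 − 2.362| = 1.297 km/s.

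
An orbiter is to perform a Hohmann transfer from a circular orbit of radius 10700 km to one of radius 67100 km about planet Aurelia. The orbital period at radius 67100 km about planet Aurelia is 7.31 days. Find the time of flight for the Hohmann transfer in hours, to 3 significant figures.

t = 38.7 hours

From Kepler's third law T² = 4π²r³/μ at r = 67100 km, T = 7.31 days = 7.31 × 86400 s = 6.31584×10^5 s: μ = 4π²r³/T² = 29899.6 km³/s².
Semi-major axis of the transfer orbit: a_t = (10700 + 67100)/2 = 38900 km.
Transfer time t = π√(a_t³/μ) = π√((38900)³ / 29899.6) = 1.394×10^5 s.
Converting: 1.394×10^5 s ÷ 3600 s/hour = 38.7 hours.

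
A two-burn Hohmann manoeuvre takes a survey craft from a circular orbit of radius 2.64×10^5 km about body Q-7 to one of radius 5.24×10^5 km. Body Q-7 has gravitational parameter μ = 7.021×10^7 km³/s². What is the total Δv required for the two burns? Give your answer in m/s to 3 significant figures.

Δv = 4600 m/s

The Hohmann ellipse has a_t = (r₁ + r₂)/2 = 3.940×10^5 km.
Circular speed at r₁: v₁ = √(μ/r₁) = √(7.021×10^7/2.640×10^5) = 16.308 km/s.
On the transfer ellipse at r₁, vis-viva equation gives v_p = √[μ(2/r₁ − 1/a_t)] = 18.807 km/s.
First burn Δv₁ = |v_p − v₁| = 2.499 km/s.
At r₂, v₂ = √(μ/r₂) = 11.575 km/s.
Transfer-orbit speed at r₂: v_a = √[μ(2/r₂ − 1/a_t)] = 9.4752 km/s.
Second burn Δv₂ = |v₂ − v_a| = 2.100 km/s.
Total Δv = Δv₁ + Δv₂ = 4.599 km/s.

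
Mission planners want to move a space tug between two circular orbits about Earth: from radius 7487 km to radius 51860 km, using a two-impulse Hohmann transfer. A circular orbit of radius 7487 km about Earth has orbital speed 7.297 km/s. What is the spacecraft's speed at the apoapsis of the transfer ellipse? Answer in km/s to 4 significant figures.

v = 1.393 km/s

From the circular-orbit relation v² = μ/r at r = 7487 km: μ = v²r = (7.297)² × 7487 = 3.98654×10^5 km³/s².
Transfer-ellipse semi-major axis a_t = (r₁ + r₂)/2 = (7487 + 51860)/2 = 29673.5 km.
At apoapsis, r = 51860 km.
Vis-viva: v = √[μ(2/r − 1/a_t)] = √[3.98654×10^5 × (2/51860 − 1/29673.5)] = 1.393 km/s.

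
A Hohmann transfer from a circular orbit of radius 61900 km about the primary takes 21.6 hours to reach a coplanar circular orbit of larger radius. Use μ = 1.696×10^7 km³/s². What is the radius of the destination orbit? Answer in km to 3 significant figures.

Transfer time t = 21.6 hours = 77760 s, and t = π√(a_t³/μ).
So a_t = (μ t²/π²)^(1/3) = (1.696×10^7 × (77760)² / π²)^(1/3) = 2.1821×10^5 km.
Since a_t = (r₁ + r₂)/2, r₂ = 2a_t − r₁ = 2×2.1821×10^5 − 61900 = 3.7452×10^5 km.

r₂ = 3.75×10^5 km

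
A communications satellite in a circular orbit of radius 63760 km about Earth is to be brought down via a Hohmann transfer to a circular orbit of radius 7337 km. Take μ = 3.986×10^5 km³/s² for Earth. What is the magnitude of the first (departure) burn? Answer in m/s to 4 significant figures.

The Hohmann ellipse has a_t = (r₁ + r₂)/2 = 35548.5 km.
Circular speed at r = 63760 km: v_c = √(μ/r) = 2.500 km/s.
Transfer-orbit speed at the same r (vis-viva, a = a_t): v_t = √[μ(2/r − 1/a_t)] = 1.136 km/s.
Δv₁ = |v_t − v_c| = |1.136 − 2.500| = 1.364 km/s.

Δv₁ = 1364 m/s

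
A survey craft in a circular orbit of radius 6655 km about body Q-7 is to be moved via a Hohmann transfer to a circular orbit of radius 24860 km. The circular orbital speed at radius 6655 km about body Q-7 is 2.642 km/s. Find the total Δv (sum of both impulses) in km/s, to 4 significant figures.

From the circular-orbit relation v² = μ/r at r = 6655 km: μ = v²r = (2.642)² × 6655 = 46453.0 km³/s².
Transfer-ellipse semi-major axis a_t = (r₁ + r₂)/2 = (6655 + 24860)/2 = 15757.5 km.
At r₁ the circular-orbit speed is v₁ = √(μ/r₁) = 2.6420 km/s.
On the transfer ellipse at r₁, vis-viva gives v_p = √[μ(2/r₁ − 1/a_t)] = 3.3185 km/s.
First burn Δv₁ = |v_p − v₁| = 0.6765 km/s.
Circular speed at r₂: v₂ = √(μ/r₂) = 1.367 km/s.
Transfer-orbit speed at r₂: v_a = √[μ(2/r₂ − 1/a_t)] = 0.8884 km/s.
Second burn Δv₂ = |v₂ − v_a| = 0.4786 km/s.
Δv = Δv₁ + Δv₂ = 0.6765 + 0.4786 = 1.155 km/s.

Δv = 1.155 km/s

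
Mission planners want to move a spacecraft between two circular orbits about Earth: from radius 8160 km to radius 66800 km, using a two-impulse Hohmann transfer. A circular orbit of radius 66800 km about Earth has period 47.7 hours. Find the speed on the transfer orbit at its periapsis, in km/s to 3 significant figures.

From Kepler's third law T² = 4π²r³/μ at r = 66800 km, T = 47.7 hours = 47.7 × 3600 s = 1.7172×10^5 s: μ = 4π²r³/T² = 3.99068×10^5 km³/s².
Semi-major axis of the transfer orbit: a_t = (8160 + 66800)/2 = 37480 km.
The periapsis of the transfer ellipse is at r = 8160 km.
Vis-viva: v = √[μ(2/r − 1/a_t)] = √[3.99068×10^5 × (2/8160 − 1/37480)] = 9.336 km/s.

v = 9.34 km/s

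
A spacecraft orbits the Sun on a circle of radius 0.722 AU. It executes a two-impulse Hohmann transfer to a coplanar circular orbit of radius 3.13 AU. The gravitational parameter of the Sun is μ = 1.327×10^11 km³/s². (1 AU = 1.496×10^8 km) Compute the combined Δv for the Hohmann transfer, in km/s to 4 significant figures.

Δv = 16.16 km/s

In km: r₁ = 0.722 × 1.496×10^8 = 1.080112×10^8 km; r₂ = 3.13 × 1.496×10^8 = 4.68248×10^8 km.
The Hohmann ellipse has a_t = (r₁ + r₂)/2 = 2.881296×10^8 km.
At r₁ the circular-orbit speed is v₁ = √(μ/r₁) = 35.051 km/s.
Transfer-orbit speed at r₁ (vis-viva equation): v_p = √[μ(2/r₁ − 1/a_t)] = 44.683 km/s.
First burn Δv₁ = |v_p − v₁| = 9.632 km/s.
At r₂, v₂ = √(μ/r₂) = 16.834 km/s.
Transfer-orbit speed at r₂: v_a = √[μ(2/r₂ − 1/a_t)] = 10.307 km/s.
Second burn Δv₂ = |v₂ − v_a| = 6.527 km/s.
Total Δv = Δv₁ + Δv₂ = 16.16 km/s.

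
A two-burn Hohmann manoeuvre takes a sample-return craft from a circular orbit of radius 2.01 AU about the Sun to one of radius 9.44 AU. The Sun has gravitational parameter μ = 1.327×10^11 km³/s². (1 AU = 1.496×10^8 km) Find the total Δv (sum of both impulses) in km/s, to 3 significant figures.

In km: r₁ = 2.01 × 1.496×10^8 = 3.00696×10^8 km; r₂ = 9.44 × 1.496×10^8 = 1.412224×10^9 km.
Semi-major axis of the transfer orbit: a_t = (3.00696×10^8 + 1.412224×10^9)/2 = 8.5646×10^8 km.
At r₁ the circular-orbit speed is v₁ = √(μ/r₁) = 21.0074 km/s.
Transfer-orbit speed at r₁ (vis-viva): v_p = √[μ(2/r₁ − 1/a_t)] = 26.9755 km/s.
First burn Δv₁ = |v_p − v₁| = 5.968 km/s.
At r₂, v₂ = √(μ/r₂) = 9.694 km/s.
Transfer-orbit speed at r₂: v_a = √[μ(2/r₂ − 1/a_t)] = 5.744 km/s.
Second burn Δv₂ = |v₂ − v_a| = 3.950 km/s.
Total Δv = Δv₁ + Δv₂ = 9.918 km/s.

Δv = 9.92 km/s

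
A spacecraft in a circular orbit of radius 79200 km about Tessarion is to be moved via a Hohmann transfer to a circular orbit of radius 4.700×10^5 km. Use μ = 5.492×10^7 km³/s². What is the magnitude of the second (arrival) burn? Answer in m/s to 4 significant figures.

Semi-major axis of the transfer orbit: a_t = (79200 + 4.700×10^5)/2 = 2.746×10^5 km.
Circular speed at r = 4.700×10^5 km: v_c = √(μ/r) = 10.8098 km/s.
Vis-viva on the transfer ellipse at r = 4.700×10^5 km gives v_t = √[μ(2/r − 1/a_t)] = 5.80535 km/s.
Δv₂ = |v_t − v_c| = |5.80535 − 10.8098| = 5.004 km/s.

Δv₂ = 5004 m/s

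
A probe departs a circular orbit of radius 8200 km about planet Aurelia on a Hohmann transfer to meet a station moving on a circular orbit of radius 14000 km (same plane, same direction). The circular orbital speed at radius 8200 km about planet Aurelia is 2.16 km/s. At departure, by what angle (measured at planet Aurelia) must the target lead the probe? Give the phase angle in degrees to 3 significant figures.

From the circular-orbit relation v² = μ/r at r = 8200 km: μ = v²r = (2.16)² × 8200 = 38257.9 km³/s².
Semi-major axis of the transfer orbit: a_t = (8200 + 14000)/2 = 11100 km.
The half-period of the transfer ellipse is t = π√(a_t³/μ) = 18780 s.
Target angular speed ω₂ = √(μ/r₂³) = 1.181×10^-4 rad/s.
Angle swept by the target during transfer: ω₂·t = 2.218 rad = 127.1°.
Arrival is 180° from departure on the ellipse, so φ = 180° − 127.1° = 52.9°.

φ = 52.9°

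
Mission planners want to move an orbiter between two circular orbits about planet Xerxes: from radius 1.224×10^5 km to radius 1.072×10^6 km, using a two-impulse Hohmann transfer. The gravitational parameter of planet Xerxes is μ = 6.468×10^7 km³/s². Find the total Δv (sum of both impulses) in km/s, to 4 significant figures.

Δv = 12.06 km/s

Transfer-ellipse semi-major axis a_t = (r₁ + r₂)/2 = (1.224×10^5 + 1.072×10^6)/2 = 5.972×10^5 km.
At r₁ the circular-orbit speed is v₁ = √(μ/r₁) = 22.988 km/s.
Transfer-orbit speed at r₁ (vis-viva): v_p = √[μ(2/r₁ − 1/a_t)] = 30.799 km/s.
First burn Δv₁ = |v_p − v₁| = 7.811 km/s.
Circular speed at r₂: v₂ = √(μ/r₂) = 7.768 km/s.
Transfer-orbit speed at r₂: v_a = √[μ(2/r₂ − 1/a_t)] = 3.517 km/s.
Second burn Δv₂ = |v₂ − v_a| = 4.251 km/s.
Δv = Δv₁ + Δv₂ = 7.811 + 4.251 = 12.06 km/s.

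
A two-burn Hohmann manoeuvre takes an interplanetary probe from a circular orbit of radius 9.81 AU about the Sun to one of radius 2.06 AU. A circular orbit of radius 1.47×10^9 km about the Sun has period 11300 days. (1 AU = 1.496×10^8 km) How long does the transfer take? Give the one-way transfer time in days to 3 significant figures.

t = 2650 days

From Kepler's third law T² = 4π²r³/μ at r = 1.47×10^9 km, T = 11300 days = 11300 × 86400 s = 9.7632×10^8 s: μ = 4π²r³/T² = 1.31561×10^11 km³/s².
In km: r₁ = 9.81 × 1.496×10^8 = 1.467576×10^9 km; r₂ = 2.06 × 1.496×10^8 = 3.08176×10^8 km.
The Hohmann ellipse has a_t = (r₁ + r₂)/2 = 8.87876×10^8 km.
Transfer time t = π√(a_t³/μ) = π√((8.87876×10^8)³ / 1.31561×10^11) = 2.291×10^8 s.
Converting: 2.291×10^8 s ÷ 86400 s/day = 2650 days.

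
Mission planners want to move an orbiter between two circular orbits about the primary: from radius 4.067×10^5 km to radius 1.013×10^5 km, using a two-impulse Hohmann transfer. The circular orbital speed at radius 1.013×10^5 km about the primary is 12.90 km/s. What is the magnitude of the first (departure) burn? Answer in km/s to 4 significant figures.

Δv₁ = 2.372 km/s

From the circular-orbit relation v² = μ/r at r = 1.013×10^5 km: μ = v²r = (12.90)² × 1.013×10^5 = 1.68573×10^7 km³/s².
Semi-major axis of the transfer orbit: a_t = (4.067×10^5 + 1.013×10^5)/2 = 2.540×10^5 km.
On the circular orbit at r = 4.067×10^5 km, v_c = √(μ/r) = 6.438 km/s.
Vis-viva on the transfer ellipse at r = 4.067×10^5 km gives v_t = √[μ(2/r − 1/a_t)] = 4.066 km/s.
Δv₁ = |v_t − v_c| = |4.066 − 6.438| = 2.372 km/s.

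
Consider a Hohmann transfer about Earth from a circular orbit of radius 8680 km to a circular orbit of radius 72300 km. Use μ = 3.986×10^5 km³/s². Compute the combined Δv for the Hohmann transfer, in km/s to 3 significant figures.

Transfer-ellipse semi-major axis a_t = (r₁ + r₂)/2 = (8680 + 72300)/2 = 40490 km.
At r₁ the circular-orbit speed is v₁ = √(μ/r₁) = 6.7766 km/s.
Transfer-orbit speed at r₁ (v² = μ(2/r − 1/a)): v_p = √[μ(2/r₁ − 1/a_t)] = 9.0553 km/s.
First burn Δv₁ = |v_p − v₁| = 2.279 km/s.
At r₂, v₂ = √(μ/r₂) = 2.348 km/s.
Transfer-orbit speed at r₂: v_a = √[μ(2/r₂ − 1/a_t)] = 1.087 km/s.
Second burn Δv₂ = |v₂ − v_a| = 1.261 km/s.
Total Δv = Δv₁ + Δv₂ = 3.540 km/s.

Δv = 3.54 km/s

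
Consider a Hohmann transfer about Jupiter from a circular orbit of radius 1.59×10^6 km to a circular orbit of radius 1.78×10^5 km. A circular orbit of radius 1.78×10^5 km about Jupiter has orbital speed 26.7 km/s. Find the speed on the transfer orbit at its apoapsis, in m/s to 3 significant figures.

From the circular-orbit relation v² = μ/r at r = 1.78×10^5 km: μ = v²r = (26.7)² × 1.78×10^5 = 1.26894×10^8 km³/s².
The Hohmann ellipse has a_t = (r₁ + r₂)/2 = 8.840×10^5 km.
The apoapsis of the transfer ellipse is at r = 1.590×10^6 km.
Vis-viva: v = √[μ(2/r − 1/a_t)] = √[1.26894×10^8 × (2/1.590×10^6 − 1/8.840×10^5)] = 4.009 km/s.

v = 4010 m/s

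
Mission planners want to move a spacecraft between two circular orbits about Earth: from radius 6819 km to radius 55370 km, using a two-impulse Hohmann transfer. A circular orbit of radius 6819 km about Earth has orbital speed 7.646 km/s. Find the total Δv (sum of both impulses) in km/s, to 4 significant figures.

Δv = 3.984 km/s

From the circular-orbit relation v² = μ/r at r = 6819 km: μ = v²r = (7.646)² × 6819 = 3.98648×10^5 km³/s².
Semi-major axis of the transfer orbit: a_t = (6819 + 55370)/2 = 31094.5 km.
Circular speed at r₁: v₁ = √(μ/r₁) = √(3.98648×10^5/6819) = 7.6460 km/s.
Transfer-orbit speed at r₁ (vis-viva equation): v_p = √[μ(2/r₁ − 1/a_t)] = 10.203 km/s.
First burn Δv₁ = |v_p − v₁| = 2.557 km/s.
At r₂, v₂ = √(μ/r₂) = 2.6832 km/s.
Transfer-orbit speed at r₂: v_a = √[μ(2/r₂ − 1/a_t)] = 1.2565 km/s.
Second burn Δv₂ = |v₂ − v_a| = 1.427 km/s.
Δv = Δv₁ + Δv₂ = 2.557 + 1.427 = 3.984 km/s.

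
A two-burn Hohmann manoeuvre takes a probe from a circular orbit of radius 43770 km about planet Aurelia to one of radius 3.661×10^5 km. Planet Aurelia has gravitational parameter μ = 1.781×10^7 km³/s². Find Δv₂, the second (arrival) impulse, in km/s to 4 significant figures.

The Hohmann ellipse has a_t = (r₁ + r₂)/2 = 2.04935×10^5 km.
Circular speed at r = 3.661×10^5 km: v_c = √(μ/r) = 6.9748 km/s.
Vis-viva on the transfer ellipse at r = 3.661×10^5 km gives v_t = √[μ(2/r − 1/a_t)] = 3.2234 km/s.
Δv₂ = |v_t − v_c| = |3.2234 − 6.9748| = 3.751 km/s.

Δv₂ = 3.751 km/s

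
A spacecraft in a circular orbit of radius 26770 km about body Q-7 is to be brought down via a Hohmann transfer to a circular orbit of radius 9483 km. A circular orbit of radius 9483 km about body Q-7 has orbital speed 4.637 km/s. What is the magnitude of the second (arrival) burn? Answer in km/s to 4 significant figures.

From the circular-orbit relation v² = μ/r at r = 9483 km: μ = v²r = (4.637)² × 9483 = 2.03901×10^5 km³/s².
Transfer-ellipse semi-major axis a_t = (r₁ + r₂)/2 = (26770 + 9483)/2 = 18126.5 km.
Circular speed at r = 9483 km: v_c = √(μ/r) = 4.6370 km/s.
Vis-viva on the transfer ellipse at r = 9483 km gives v_t = √[μ(2/r − 1/a_t)] = 5.6351 km/s.
Δv₂ = |v_t − v_c| = |5.6351 − 4.6370| = 0.9981 km/s.

Δv₂ = 0.9981 km/s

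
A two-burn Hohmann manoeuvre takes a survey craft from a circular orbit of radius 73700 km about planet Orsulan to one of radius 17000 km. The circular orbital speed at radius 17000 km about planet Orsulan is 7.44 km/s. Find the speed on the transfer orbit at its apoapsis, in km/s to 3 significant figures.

From the circular-orbit relation v² = μ/r at r = 17000 km: μ = v²r = (7.44)² × 17000 = 9.41011×10^5 km³/s².
Semi-major axis of the transfer orbit: a_t = (73700 + 17000)/2 = 45350 km.
At apoapsis, r = 73700 km.
Vis-viva: v = √[μ(2/r − 1/a_t)] = √[9.41011×10^5 × (2/73700 − 1/45350)] = 2.188 km/s.

v = 2.19 km/s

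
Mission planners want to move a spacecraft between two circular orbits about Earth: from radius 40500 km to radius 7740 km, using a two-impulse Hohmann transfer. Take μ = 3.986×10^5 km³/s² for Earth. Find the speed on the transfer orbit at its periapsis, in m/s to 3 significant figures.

v = 9300 m/s

Transfer-ellipse semi-major axis a_t = (r₁ + r₂)/2 = (40500 + 7740)/2 = 24120 km.
At periapsis, r = 7740 km.
From the vis-viva equation, v = √[μ(2/r − 1/a_t)] = 9.299 km/s.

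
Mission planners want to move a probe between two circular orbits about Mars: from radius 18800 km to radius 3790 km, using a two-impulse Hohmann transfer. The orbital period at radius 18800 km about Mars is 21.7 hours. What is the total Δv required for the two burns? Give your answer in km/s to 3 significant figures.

Δv = 1.61 km/s

From Kepler's third law T² = 4π²r³/μ at r = 18800 km, T = 21.7 hours = 21.7 × 3600 s = 78120 s: μ = 4π²r³/T² = 42984.2 km³/s².
Transfer-ellipse semi-major axis a_t = (r₁ + r₂)/2 = (18800 + 3790)/2 = 11295 km.
Circular speed at r₁: v₁ = √(μ/r₁) = √(42984.2/18800) = 1.5121 km/s.
Transfer-orbit speed at r₁ (v² = μ(2/r − 1/a)): v_a = √[μ(2/r₁ − 1/a_t)] = 0.87589 km/s.
First burn Δv₁ = |v_a − v₁| = 0.6362 km/s.
At r₂, v₂ = √(μ/r₂) = 3.3677 km/s.
Transfer-orbit speed at r₂: v_p = √[μ(2/r₂ − 1/a_t)] = 4.3448 km/s.
Second burn Δv₂ = |v₂ − v_p| = 0.9771 km/s.
Total Δv = Δv₁ + Δv₂ = 1.613 km/s.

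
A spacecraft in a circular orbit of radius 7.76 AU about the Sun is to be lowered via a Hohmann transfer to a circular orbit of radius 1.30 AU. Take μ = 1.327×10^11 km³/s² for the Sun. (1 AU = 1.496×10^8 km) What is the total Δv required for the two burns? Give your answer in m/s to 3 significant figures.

In km: r₁ = 7.76 × 1.496×10^8 = 1.160896×10^9 km; r₂ = 1.30 × 1.496×10^8 = 1.9448×10^8 km.
Transfer-ellipse semi-major axis a_t = (r₁ + r₂)/2 = (1.160896×10^9 + 1.9448×10^8)/2 = 6.77688×10^8 km.
At r₁ the circular-orbit speed is v₁ = √(μ/r₁) = 10.6915 km/s.
On the transfer ellipse at r₁, v² = μ(2/r − 1/a) gives v_a = √[μ(2/r₁ − 1/a_t)] = 5.72745 km/s.
First burn Δv₁ = |v_a − v₁| = 4.964 km/s.
At r₂, v₂ = √(μ/r₂) = 26.121 km/s.
Transfer-orbit speed at r₂: v_p = √[μ(2/r₂ − 1/a_t)] = 34.188 km/s.
Second burn Δv₂ = |v₂ − v_p| = 8.067 km/s.
Δv = Δv₁ + Δv₂ = 4.964 + 8.067 = 13.03 km/s.

Δv = 13000 m/s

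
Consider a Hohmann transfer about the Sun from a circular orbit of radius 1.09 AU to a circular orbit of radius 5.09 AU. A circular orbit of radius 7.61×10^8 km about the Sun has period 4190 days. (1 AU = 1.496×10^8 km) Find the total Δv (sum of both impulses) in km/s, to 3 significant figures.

From Kepler's third law T² = 4π²r³/μ at r = 7.61×10^8 km, T = 4190 days = 4190 × 86400 s = 3.62016×10^8 s: μ = 4π²r³/T² = 1.32757×10^11 km³/s².
In km: r₁ = 1.09 × 1.496×10^8 = 1.63064×10^8 km; r₂ = 5.09 × 1.496×10^8 = 7.61464×10^8 km.
The Hohmann ellipse has a_t = (r₁ + r₂)/2 = 4.62264×10^8 km.
At r₁ the circular-orbit speed is v₁ = √(μ/r₁) = 28.533 km/s.
Transfer-orbit speed at r₁ (vis-viva equation): v_p = √[μ(2/r₁ − 1/a_t)] = 36.621 km/s.
First burn Δv₁ = |v_p − v₁| = 8.088 km/s.
At r₂, v₂ = √(μ/r₂) = 13.204 km/s.
Transfer-orbit speed at r₂: v_a = √[μ(2/r₂ − 1/a_t)] = 7.8422 km/s.
Second burn Δv₂ = |v₂ − v_a| = 5.362 km/s.
Δv = Δv₁ + Δv₂ = 8.088 + 5.362 = 13.45 km/s.

Δv = 13.4 km/s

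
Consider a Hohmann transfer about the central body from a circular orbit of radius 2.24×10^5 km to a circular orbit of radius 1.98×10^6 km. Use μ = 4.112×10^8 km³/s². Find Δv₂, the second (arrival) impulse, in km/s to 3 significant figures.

Semi-major axis of the transfer orbit: a_t = (2.240×10^5 + 1.980×10^6)/2 = 1.102×10^6 km.
Circular speed at r = 1.980×10^6 km: v_c = √(μ/r) = 14.411 km/s.
Vis-viva on the transfer ellipse at r = 1.980×10^6 km gives v_t = √[μ(2/r − 1/a_t)] = 6.4972 km/s.
Δv₂ = |v_t − v_c| = |6.4972 − 14.411| = 7.914 km/s.

Δv₂ = 7.91 km/s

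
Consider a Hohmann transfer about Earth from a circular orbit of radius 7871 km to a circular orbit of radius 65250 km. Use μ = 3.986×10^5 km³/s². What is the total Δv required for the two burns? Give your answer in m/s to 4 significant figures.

Δv = 3715 m/s

Transfer-ellipse semi-major axis a_t = (r₁ + r₂)/2 = (7871 + 65250)/2 = 36560.5 km.
At r₁ the circular-orbit speed is v₁ = √(μ/r₁) = 7.1163 km/s.
On the transfer ellipse at r₁, vis-viva equation gives v_p = √[μ(2/r₁ − 1/a_t)] = 9.5069 km/s.
First burn Δv₁ = |v_p − v₁| = 2.3906 km/s.
At r₂, v₂ = √(μ/r₂) = 2.4716 km/s.
Transfer-orbit speed at r₂: v_a = √[μ(2/r₂ − 1/a_t)] = 1.1468 km/s.
Second burn Δv₂ = |v₂ − v_a| = 1.3248 km/s.
Total Δv = Δv₁ + Δv₂ = 3.715 km/s.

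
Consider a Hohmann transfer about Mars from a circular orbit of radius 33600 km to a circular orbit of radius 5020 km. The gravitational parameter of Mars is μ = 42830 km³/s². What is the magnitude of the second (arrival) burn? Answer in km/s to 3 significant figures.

Transfer-ellipse semi-major axis a_t = (r₁ + r₂)/2 = (33600 + 5020)/2 = 19310 km.
Circular speed at r = 5020 km: v_c = √(μ/r) = 2.9209 km/s.
Vis-viva on the transfer ellipse at r = 5020 km gives v_t = √[μ(2/r − 1/a_t)] = 3.8530 km/s.
Δv₂ = |v_t − v_c| = |3.8530 − 2.9209| = 0.9321 km/s.

Δv₂ = 0.932 km/s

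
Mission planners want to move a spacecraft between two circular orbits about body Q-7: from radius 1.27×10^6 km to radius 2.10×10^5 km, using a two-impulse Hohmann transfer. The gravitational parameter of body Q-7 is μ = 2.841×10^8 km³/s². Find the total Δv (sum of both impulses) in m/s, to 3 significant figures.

Δv = 18400 m/s

Semi-major axis of the transfer orbit: a_t = (1.270×10^6 + 2.100×10^5)/2 = 7.400×10^5 km.
At r₁ the circular-orbit speed is v₁ = √(μ/r₁) = 14.957 km/s.
On the transfer ellipse at r₁, v² = μ(2/r − 1/a) gives v_a = √[μ(2/r₁ − 1/a_t)] = 7.9676 km/s.
First burn Δv₁ = |v_a − v₁| = 6.989 km/s.
Circular speed at r₂: v₂ = √(μ/r₂) = 36.781 km/s.
Transfer-orbit speed at r₂: v_p = √[μ(2/r₂ − 1/a_t)] = 48.185 km/s.
Second burn Δv₂ = |v₂ − v_p| = 11.40 km/s.
Δv = Δv₁ + Δv₂ = 6.989 + 11.40 = 18.39 km/s.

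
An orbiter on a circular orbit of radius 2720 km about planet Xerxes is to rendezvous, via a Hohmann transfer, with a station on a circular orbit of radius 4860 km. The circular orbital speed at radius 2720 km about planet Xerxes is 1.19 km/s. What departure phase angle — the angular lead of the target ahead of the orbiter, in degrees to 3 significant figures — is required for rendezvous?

φ = 56.0°

From the circular-orbit relation v² = μ/r at r = 2720 km: μ = v²r = (1.19)² × 2720 = 3851.79 km³/s².
Semi-major axis of the transfer orbit: a_t = (2720 + 4860)/2 = 3790 km.
The half-period of the transfer ellipse is t = π√(a_t³/μ) = 11811 s.
The target's mean motion on its circular orbit is ω₂ = √(μ/r₂³) = 1.8318×10^-4 rad/s.
Angle swept by the target during transfer: ω₂·t = 2.1635 rad = 124.0°.
The orbiter traverses 180° on the transfer ellipse, so the target must lead by 180° − 124.0° = 56.0°.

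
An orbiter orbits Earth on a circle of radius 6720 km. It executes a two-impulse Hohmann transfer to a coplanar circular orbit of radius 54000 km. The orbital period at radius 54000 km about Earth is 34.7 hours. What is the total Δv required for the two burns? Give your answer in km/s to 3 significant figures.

Δv = 4.01 km/s

From Kepler's third law T² = 4π²r³/μ at r = 54000 km, T = 34.7 hours = 34.7 × 3600 s = 1.2492×10^5 s: μ = 4π²r³/T² = 3.98361×10^5 km³/s².
Semi-major axis of the transfer orbit: a_t = (6720 + 54000)/2 = 30360 km.
At r₁ the circular-orbit speed is v₁ = √(μ/r₁) = 7.6993 km/s.
On the transfer ellipse at r₁, vis-viva equation gives v_p = √[μ(2/r₁ − 1/a_t)] = 10.268 km/s.
First burn Δv₁ = |v_p − v₁| = 2.569 km/s.
Circular speed at r₂: v₂ = √(μ/r₂) = 2.716 km/s.
Transfer-orbit speed at r₂: v_a = √[μ(2/r₂ − 1/a_t)] = 1.278 km/s.
Second burn Δv₂ = |v₂ − v_a| = 1.438 km/s.
Δv = Δv₁ + Δv₂ = 2.569 + 1.438 = 4.007 km/s.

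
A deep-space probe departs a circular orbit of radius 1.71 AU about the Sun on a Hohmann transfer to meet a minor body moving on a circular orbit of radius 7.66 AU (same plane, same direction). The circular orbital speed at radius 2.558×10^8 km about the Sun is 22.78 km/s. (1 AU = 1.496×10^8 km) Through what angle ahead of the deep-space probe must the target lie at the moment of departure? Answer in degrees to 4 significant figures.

φ = 93.90°

From the circular-orbit relation v² = μ/r at r = 2.558×10^8 km: μ = v²r = (22.78)² × 2.558×10^8 = 1.32742×10^11 km³/s².
In km: r₁ = 1.71 × 1.496×10^8 = 2.55816×10^8 km; r₂ = 7.66 × 1.496×10^8 = 1.145936×10^9 km.
The Hohmann ellipse has a_t = (r₁ + r₂)/2 = 7.00876×10^8 km.
Transfer time t = π√(a_t³/μ) = 1.600×10^8 s.
Target angular speed ω₂ = √(μ/r₂³) = 9.392×10^-9 rad/s.
Angle swept by the target during transfer: ω₂·t = 1.5027 rad = 86.10°.
Arrival is 180° from departure on the ellipse, so φ = 180° − 86.10° = 93.90°.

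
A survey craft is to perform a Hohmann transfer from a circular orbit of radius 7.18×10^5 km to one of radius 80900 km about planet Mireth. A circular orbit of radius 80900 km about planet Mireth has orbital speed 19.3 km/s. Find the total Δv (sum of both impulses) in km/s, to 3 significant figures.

From the circular-orbit relation v² = μ/r at r = 80900 km: μ = v²r = (19.3)² × 80900 = 3.01344×10^7 km³/s².
The Hohmann ellipse has a_t = (r₁ + r₂)/2 = 3.9945×10^5 km.
Circular speed at r₁: v₁ = √(μ/r₁) = √(3.01344×10^7/7.180×10^5) = 6.478 km/s.
On the transfer ellipse at r₁, vis-viva equation gives v_a = √[μ(2/r₁ − 1/a_t)] = 2.915 km/s.
First burn Δv₁ = |v_a − v₁| = 3.563 km/s.
At r₂, v₂ = √(μ/r₂) = 19.300 km/s.
Transfer-orbit speed at r₂: v_p = √[μ(2/r₂ − 1/a_t)] = 25.875 km/s.
Second burn Δv₂ = |v₂ − v_p| = 6.575 km/s.
Total Δv = Δv₁ + Δv₂ = 10.14 km/s.

Δv = 10.1 km/s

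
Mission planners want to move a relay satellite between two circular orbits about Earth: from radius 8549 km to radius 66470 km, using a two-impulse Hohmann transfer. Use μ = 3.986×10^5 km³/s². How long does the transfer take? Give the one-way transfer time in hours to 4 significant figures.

t = 10.04 hours

Semi-major axis of the transfer orbit: a_t = (8549 + 66470)/2 = 37509.5 km.
By Kepler's third law the transfer-orbit period is T = 2π√(a_t³/μ), so t = T/2 = 36150 s.
Converting: 36150 s ÷ 3600 s/hour = 10.04 hours.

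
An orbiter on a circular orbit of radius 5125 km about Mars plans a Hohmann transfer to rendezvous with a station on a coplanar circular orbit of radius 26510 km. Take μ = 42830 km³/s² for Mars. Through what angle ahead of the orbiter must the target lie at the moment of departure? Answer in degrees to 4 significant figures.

Semi-major axis of the transfer orbit: a_t = (5125 + 26510)/2 = 15817.5 km.
The half-period of the transfer ellipse is t = π√(a_t³/μ) = 30200 s.
The target's mean motion on its circular orbit is ω₂ = √(μ/r₂³) = 4.795×10^-5 rad/s.
Angle swept by the target during transfer: ω₂·t = 1.448 rad = 82.96°.
Arrival is 180° from departure on the ellipse, so φ = 180° − 82.96° = 97.04°.

φ = 97.04°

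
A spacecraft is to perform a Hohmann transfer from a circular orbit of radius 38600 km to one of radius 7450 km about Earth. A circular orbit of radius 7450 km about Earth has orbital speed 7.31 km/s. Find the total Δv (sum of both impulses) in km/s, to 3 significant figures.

Δv = 3.54 km/s

From the circular-orbit relation v² = μ/r at r = 7450 km: μ = v²r = (7.31)² × 7450 = 3.98099×10^5 km³/s².
Semi-major axis of the transfer orbit: a_t = (38600 + 7450)/2 = 23025 km.
Circular speed at r₁: v₁ = √(μ/r₁) = √(3.98099×10^5/38600) = 3.2115 km/s.
On the transfer ellipse at r₁, vis-viva equation gives v_a = √[μ(2/r₁ − 1/a_t)] = 1.8268 km/s.
First burn Δv₁ = |v_a − v₁| = 1.38470 km/s.
Circular speed at r₂: v₂ = √(μ/r₂) = 7.31000 km/s.
Transfer-orbit speed at r₂: v_p = √[μ(2/r₂ − 1/a_t)] = 9.46479 km/s.
Second burn Δv₂ = |v₂ − v_p| = 2.15479 km/s.
Total Δv = Δv₁ + Δv₂ = 3.539 km/s.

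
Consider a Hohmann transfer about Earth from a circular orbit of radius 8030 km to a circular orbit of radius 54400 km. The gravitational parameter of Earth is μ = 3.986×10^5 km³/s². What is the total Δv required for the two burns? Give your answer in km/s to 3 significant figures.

Semi-major axis of the transfer orbit: a_t = (8030 + 54400)/2 = 31215 km.
Circular speed at r₁: v₁ = √(μ/r₁) = √(3.986×10^5/8030) = 7.045485 km/s.
On the transfer ellipse at r₁, v² = μ(2/r − 1/a) gives v_p = √[μ(2/r₁ − 1/a_t)] = 9.300979 km/s.
First burn Δv₁ = |v_p − v₁| = 2.255 km/s.
At r₂, v₂ = √(μ/r₂) = 2.707 km/s.
Transfer-orbit speed at r₂: v_a = √[μ(2/r₂ − 1/a_t)] = 1.373 km/s.
Second burn Δv₂ = |v₂ − v_a| = 1.334 km/s.
Δv = Δv₁ + Δv₂ = 2.255 + 1.334 = 3.589 km/s.

Δv = 3.59 km/s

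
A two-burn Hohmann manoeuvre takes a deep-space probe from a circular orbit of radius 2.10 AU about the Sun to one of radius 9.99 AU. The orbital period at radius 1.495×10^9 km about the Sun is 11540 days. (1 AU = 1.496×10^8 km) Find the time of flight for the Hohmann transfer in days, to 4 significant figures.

From Kepler's third law T² = 4π²r³/μ at r = 1.495×10^9 km, T = 11540 days = 11540 × 86400 s = 9.97056×10^8 s: μ = 4π²r³/T² = 1.32692×10^11 km³/s².
In km: r₁ = 2.10 × 1.496×10^8 = 3.1416×10^8 km; r₂ = 9.99 × 1.496×10^8 = 1.494504×10^9 km.
The Hohmann ellipse has a_t = (r₁ + r₂)/2 = 9.04332×10^8 km.
Transfer time t = π√(a_t³/μ) = π√((9.04332×10^8)³ / 1.32692×10^11) = 2.3454×10^8 s.
Converting: 2.3454×10^8 s ÷ 86400 s/day = 2715 days.

t = 2715 days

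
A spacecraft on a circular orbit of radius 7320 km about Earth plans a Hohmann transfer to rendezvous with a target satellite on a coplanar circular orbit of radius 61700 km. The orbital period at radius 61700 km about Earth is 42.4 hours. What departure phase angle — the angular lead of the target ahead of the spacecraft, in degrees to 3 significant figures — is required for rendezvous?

From Kepler's third law T² = 4π²r³/μ at r = 61700 km, T = 42.4 hours = 42.4 × 3600 s = 1.5264×10^5 s: μ = 4π²r³/T² = 3.97996×10^5 km³/s².
Transfer-ellipse semi-major axis a_t = (r₁ + r₂)/2 = (7320 + 61700)/2 = 34510 km.
Transfer time t = π√(a_t³/μ) = 31920 s.
Target angular speed ω₂ = √(μ/r₂³) = 4.116×10^-5 rad/s.
Angle swept by the target during transfer: ω₂·t = 1.314 rad = 75.29°.
The spacecraft traverses 180° on the transfer ellipse, so the target must lead by 180° − 75.29° = 105°.

φ = 105°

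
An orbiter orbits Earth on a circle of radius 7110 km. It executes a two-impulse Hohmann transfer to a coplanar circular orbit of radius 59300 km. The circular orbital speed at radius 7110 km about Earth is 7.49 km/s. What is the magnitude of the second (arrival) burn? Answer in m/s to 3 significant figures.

From the circular-orbit relation v² = μ/r at r = 7110 km: μ = v²r = (7.49)² × 7110 = 3.98872×10^5 km³/s².
Semi-major axis of the transfer orbit: a_t = (7110 + 59300)/2 = 33205 km.
On the circular orbit at r = 59300 km, v_c = √(μ/r) = 2.5935 km/s.
Vis-viva on the transfer ellipse at r = 59300 km gives v_t = √[μ(2/r − 1/a_t)] = 1.2001 km/s.
Δv₂ = |v_t − v_c| = |1.2001 − 2.5935| = 1.393 km/s.

Δv₂ = 1390 m/s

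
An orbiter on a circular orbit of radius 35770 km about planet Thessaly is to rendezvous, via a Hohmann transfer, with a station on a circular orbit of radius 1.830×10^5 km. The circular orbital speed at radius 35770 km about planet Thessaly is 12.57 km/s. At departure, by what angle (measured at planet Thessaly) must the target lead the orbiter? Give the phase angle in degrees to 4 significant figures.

From the circular-orbit relation v² = μ/r at r = 35770 km: μ = v²r = (12.57)² × 35770 = 5.65184×10^6 km³/s².
Semi-major axis of the transfer orbit: a_t = (35770 + 1.830×10^5)/2 = 1.09385×10^5 km.
The half-period of the transfer ellipse is t = π√(a_t³/μ) = 47807 s.
Target angular speed ω₂ = √(μ/r₂³) = 3.0368×10^-5 rad/s.
Angle swept by the target during transfer: ω₂·t = 1.4518 rad = 83.18°.
Arrival is 180° from departure on the ellipse, so φ = 180° − 83.18° = 96.82°.

φ = 96.82°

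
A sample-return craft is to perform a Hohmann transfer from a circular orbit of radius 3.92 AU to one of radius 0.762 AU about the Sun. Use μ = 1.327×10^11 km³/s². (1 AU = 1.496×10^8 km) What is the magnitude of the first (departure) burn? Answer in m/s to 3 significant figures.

Δv₁ = 6460 m/s

In km: r₁ = 3.92 × 1.496×10^8 = 5.86432×10^8 km; r₂ = 0.762 × 1.496×10^8 = 1.139952×10^8 km.
Semi-major axis of the transfer orbit: a_t = (5.86432×10^8 + 1.139952×10^8)/2 = 3.502136×10^8 km.
On the circular orbit at r = 5.86432×10^8 km, v_c = √(μ/r) = 15.0427 km/s.
Vis-viva on the transfer ellipse at r = 5.86432×10^8 km gives v_t = √[μ(2/r − 1/a_t)] = 8.58229 km/s.
Δv₁ = |v_t − v_c| = |8.58229 − 15.0427| = 6.460 km/s.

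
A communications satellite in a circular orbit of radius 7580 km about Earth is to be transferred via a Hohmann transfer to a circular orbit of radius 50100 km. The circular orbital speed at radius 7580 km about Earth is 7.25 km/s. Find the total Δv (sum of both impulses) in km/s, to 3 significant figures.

Δv = 3.68 km/s

From the circular-orbit relation v² = μ/r at r = 7580 km: μ = v²r = (7.25)² × 7580 = 3.98424×10^5 km³/s².
Semi-major axis of the transfer orbit: a_t = (7580 + 50100)/2 = 28840 km.
At r₁ the circular-orbit speed is v₁ = √(μ/r₁) = 7.250 km/s.
Transfer-orbit speed at r₁ (vis-viva): v_p = √[μ(2/r₁ − 1/a_t)] = 9.556 km/s.
First burn Δv₁ = |v_p − v₁| = 2.306 km/s.
At r₂, v₂ = √(μ/r₂) = 2.820 km/s.
Transfer-orbit speed at r₂: v_a = √[μ(2/r₂ − 1/a_t)] = 1.446 km/s.
Second burn Δv₂ = |v₂ − v_a| = 1.374 km/s.
Δv = Δv₁ + Δv₂ = 2.306 + 1.374 = 3.680 km/s.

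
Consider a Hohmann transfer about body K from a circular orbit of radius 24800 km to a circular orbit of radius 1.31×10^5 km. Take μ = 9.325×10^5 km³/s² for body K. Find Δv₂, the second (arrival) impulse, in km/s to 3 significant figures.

Δv₂ = 1.16 km/s

The Hohmann ellipse has a_t = (r₁ + r₂)/2 = 77900 km.
Circular speed at r = 1.310×10^5 km: v_c = √(μ/r) = 2.668 km/s.
Transfer-orbit speed at the same r (vis-viva, a = a_t): v_t = √[μ(2/r − 1/a_t)] = 1.505 km/s.
Δv₂ = |v_t − v_c| = |1.505 − 2.668| = 1.163 km/s.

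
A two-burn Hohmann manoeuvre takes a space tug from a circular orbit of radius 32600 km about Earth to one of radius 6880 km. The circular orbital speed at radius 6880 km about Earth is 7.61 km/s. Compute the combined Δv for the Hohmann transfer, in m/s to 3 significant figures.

Δv = 3600 m/s

From the circular-orbit relation v² = μ/r at r = 6880 km: μ = v²r = (7.61)² × 6880 = 3.98435×10^5 km³/s².
Semi-major axis of the transfer orbit: a_t = (32600 + 6880)/2 = 19740 km.
Circular speed at r₁: v₁ = √(μ/r₁) = √(3.98435×10^5/32600) = 3.496 km/s.
Transfer-orbit speed at r₁ (v² = μ(2/r − 1/a)): v_a = √[μ(2/r₁ − 1/a_t)] = 2.064 km/s.
First burn Δv₁ = |v_a − v₁| = 1.432 km/s.
At r₂, v₂ = √(μ/r₂) = 7.610 km/s.
Transfer-orbit speed at r₂: v_p = √[μ(2/r₂ − 1/a_t)] = 9.780 km/s.
Second burn Δv₂ = |v₂ − v_p| = 2.170 km/s.
Δv = Δv₁ + Δv₂ = 1.432 + 2.170 = 3.602 km/s.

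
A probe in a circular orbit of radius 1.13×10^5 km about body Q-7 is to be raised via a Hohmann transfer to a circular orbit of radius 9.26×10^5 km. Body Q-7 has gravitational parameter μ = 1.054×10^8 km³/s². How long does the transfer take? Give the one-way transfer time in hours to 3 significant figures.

Semi-major axis of the transfer orbit: a_t = (1.130×10^5 + 9.260×10^5)/2 = 5.195×10^5 km.
Transfer time t = π√(a_t³/μ) = π√((5.195×10^5)³ / 1.054×10^8) = 1.146×10^5 s.
Converting: 1.146×10^5 s ÷ 3600 s/hour = 31.8 hours.

t = 31.8 hours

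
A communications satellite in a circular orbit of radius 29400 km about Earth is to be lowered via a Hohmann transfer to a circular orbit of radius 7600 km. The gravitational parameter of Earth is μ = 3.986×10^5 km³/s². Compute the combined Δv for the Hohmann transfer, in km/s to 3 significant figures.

Δv = 3.21 km/s

The Hohmann ellipse has a_t = (r₁ + r₂)/2 = 18500 km.
Circular speed at r₁: v₁ = √(μ/r₁) = √(3.986×10^5/29400) = 3.682 km/s.
On the transfer ellipse at r₁, v² = μ(2/r − 1/a) gives v_a = √[μ(2/r₁ − 1/a_t)] = 2.360 km/s.
First burn Δv₁ = |v_a − v₁| = 1.322 km/s.
Circular speed at r₂: v₂ = √(μ/r₂) = 7.242 km/s.
Transfer-orbit speed at r₂: v_p = √[μ(2/r₂ − 1/a_t)] = 9.130 km/s.
Second burn Δv₂ = |v₂ − v_p| = 1.888 km/s.
Δv = Δv₁ + Δv₂ = 1.322 + 1.888 = 3.210 km/s.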